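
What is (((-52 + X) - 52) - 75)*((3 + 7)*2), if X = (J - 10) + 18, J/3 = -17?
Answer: -4440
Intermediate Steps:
J = -51 (J = 3*(-17) = -51)
X = -43 (X = (-51 - 10) + 18 = -61 + 18 = -43)
(((-52 + X) - 52) - 75)*((3 + 7)*2) = (((-52 - 43) - 52) - 75)*((3 + 7)*2) = ((-95 - 52) - 75)*(10*2) = (-147 - 75)*20 = -222*20 = -4440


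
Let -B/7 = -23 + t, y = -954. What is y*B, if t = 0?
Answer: -153594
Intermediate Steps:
B = 161 (B = -7*(-23 + 0) = -7*(-23) = 161)
y*B = -954*161 = -153594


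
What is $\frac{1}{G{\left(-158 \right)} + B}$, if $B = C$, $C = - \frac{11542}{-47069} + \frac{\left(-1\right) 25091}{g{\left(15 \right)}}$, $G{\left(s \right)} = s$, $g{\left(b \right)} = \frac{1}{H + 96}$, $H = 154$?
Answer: $- \frac{47069}{295259495110} \approx -1.5942 \cdot 10^{-7}$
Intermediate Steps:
$g{\left(b \right)} = \frac{1}{250}$ ($g{\left(b \right)} = \frac{1}{154 + 96} = \frac{1}{250}$)
$C = - \frac{295252058208}{47069}$ ($C = - \frac{11542}{-47069} + \left(-1\right) 25091 \frac{1}{\frac{1}{250}} = \left(-11542\right) \left(- \frac{1}{47069}\right) - 6272750 = \frac{11542}{47069} - 6272750 = - \frac{295252058208}{47069} \approx -6.2728 \cdot 10^{6}$)
$B = - \frac{295252058208}{47069} \approx -6.2728 \cdot 10^{6}$
$\frac{1}{G{\left(-158 \right)} + B} = \frac{1}{-158 - \frac{295252058208}{47069}} = \frac{1}{- \frac{295259495110}{47069}} = - \frac{47069}{295259495110}$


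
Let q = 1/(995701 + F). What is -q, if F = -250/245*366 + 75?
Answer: -49/48774724 ≈ -1.0046e-6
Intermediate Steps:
F = -14625/49 (F = -250*1/245*366 + 75 = -50/49*366 + 75 = -18300/49 + 75 = -14625/49 ≈ -298.47)
q = 49/48774724 (q = 1/(995701 - 14625/49) = 1/(48774724/49) = 49/48774724 ≈ 1.0046e-6)
-q = -1*49/48774724 = -49/48774724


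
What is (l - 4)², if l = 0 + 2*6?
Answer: 64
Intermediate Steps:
l = 12 (l = 0 + 12 = 12)
(l - 4)² = (12 - 4)² = 8² = 64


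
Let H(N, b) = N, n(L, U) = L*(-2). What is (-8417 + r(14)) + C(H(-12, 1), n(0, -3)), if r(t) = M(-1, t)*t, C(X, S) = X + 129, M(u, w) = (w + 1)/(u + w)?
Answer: -107690/13 ≈ -8283.8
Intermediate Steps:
n(L, U) = -2*L
M(u, w) = (1 + w)/(u + w)
C(X, S) = 129 + X
r(t) = t*(1 + t)/(-1 + t) (r(t) = ((1 + t)/(-1 + t))*t = t*(1 + t)/(-1 + t))
(-8417 + r(14)) + C(H(-12, 1), n(0, -3)) = (-8417 + 14*(1 + 14)/(-1 + 14)) + (129 - 12) = (-8417 + 14*15/13) + 117 = (-8417 + 14*(1/13)*15) + 117 = (-8417 + 210/13) + 117 = -109211/13 + 117 = -107690/13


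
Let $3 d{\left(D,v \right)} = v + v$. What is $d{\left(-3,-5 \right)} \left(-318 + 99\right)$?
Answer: $730$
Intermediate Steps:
$d{\left(D,v \right)} = \frac{2 v}{3}$ ($d{\left(D,v \right)} = \frac{v + v}{3} = \frac{2 v}{3}$)
$d{\left(-3,-5 \right)} \left(-318 + 99\right) = \frac{2}{3} \left(-5\right) \left(-318 + 99\right) = \left(- \frac{10}{3}\right) \left(-219\right) = 730$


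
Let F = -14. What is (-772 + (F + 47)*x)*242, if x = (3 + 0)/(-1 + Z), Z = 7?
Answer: -182831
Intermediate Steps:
x = ½ (x = (3 + 0)/(-1 + 7) = 3/6 = 3*(⅙) = ½ ≈ 0.50000)
(-772 + (F + 47)*x)*242 = (-772 + (-14 + 47)*(½))*242 = (-772 + 33*(½))*242 = (-772 + 33/2)*242 = -1511/2*242 = -182831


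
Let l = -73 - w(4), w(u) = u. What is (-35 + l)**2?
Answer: 12544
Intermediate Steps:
l = -77 (l = -73 - 1*4 = -73 - 4 = -77)
(-35 + l)**2 = (-35 - 77)**2 = (-112)**2 = 12544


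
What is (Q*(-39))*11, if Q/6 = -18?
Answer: 46332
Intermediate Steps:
Q = -108 (Q = 6*(-18) = -108)
(Q*(-39))*11 = -108*(-39)*11 = 4212*11 = 46332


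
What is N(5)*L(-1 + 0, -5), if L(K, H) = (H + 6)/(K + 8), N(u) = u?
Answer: 5/7 ≈ 0.71429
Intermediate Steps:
L(K, H) = (6 + H)/(8 + K)
N(5)*L(-1 + 0, -5) = 5*((6 - 5)/(8 + (-1 + 0))) = 5*(1/(8 - 1)) = 5*(1/7) = 5*((⅐)*1) = 5*(⅐) = 5/7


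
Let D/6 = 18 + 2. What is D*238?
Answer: 28560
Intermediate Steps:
D = 120 (D = 6*(18 + 2) = 6*20 = 120)
D*238 = 120*238 = 28560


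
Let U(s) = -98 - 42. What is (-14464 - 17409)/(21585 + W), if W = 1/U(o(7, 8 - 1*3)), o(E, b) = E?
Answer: -4462220/3021899 ≈ -1.4766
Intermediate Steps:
U(s) = -140
W = -1/140 (W = 1/(-140) = -1/140 ≈ -0.0071429)
(-14464 - 17409)/(21585 + W) = (-14464 - 17409)/(21585 - 1/140) = -31873/3021899/140 = -31873*140/3021899 = -4462220/3021899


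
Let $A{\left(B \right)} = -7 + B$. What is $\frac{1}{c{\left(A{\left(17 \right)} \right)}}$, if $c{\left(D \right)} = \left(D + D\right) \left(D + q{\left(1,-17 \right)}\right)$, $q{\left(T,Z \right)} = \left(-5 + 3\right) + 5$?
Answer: $\frac{1}{260} \approx 0.0038462$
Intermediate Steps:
$q{\left(T,Z \right)} = 3$ ($q{\left(T,Z \right)} = -2 + 5 = 3$)
$c{\left(D \right)} = 2 D \left(3 + D\right)$ ($c{\left(D \right)} = \left(D + D\right) \left(D + 3\right) = 2 D \left(3 + D\right)$)
$\frac{1}{c{\left(A{\left(17 \right)} \right)}} = \frac{1}{2 \left(-7 + 17\right) \left(3 + \left(-7 + 17\right)\right)} = \frac{1}{2 \cdot 10 \left(3 + 10\right)} = \frac{1}{2 \cdot 10 \cdot 13} = \frac{1}{260}$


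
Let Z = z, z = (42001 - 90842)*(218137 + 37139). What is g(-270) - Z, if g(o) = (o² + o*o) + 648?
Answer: 12468081564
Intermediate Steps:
z = -12467935116 (z = -48841*255276 = -12467935116)
Z = -12467935116
g(o) = 648 + 2*o² (g(o) = (o² + o²) + 648 = 2*o² + 648 = 648 + 2*o²)
g(-270) - Z = (648 + 2*(-270)²) - 1*(-12467935116) = (648 + 2*72900) + 12467935116 = (648 + 145800) + 12467935116 = 146448 + 12467935116 = 12468081564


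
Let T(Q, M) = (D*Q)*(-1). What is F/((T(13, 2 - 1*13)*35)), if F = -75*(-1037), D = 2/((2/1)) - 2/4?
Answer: -31110/91 ≈ -341.87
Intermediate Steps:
D = ½ (D = 2/((2*1)) - 2*¼ = 2/2 - ½ = 2*(½) - ½ = 1 - ½ = ½ ≈ 0.50000)
T(Q, M) = -Q/2 (T(Q, M) = (Q/2)*(-1) = -Q/2)
F = 77775
F/((T(13, 2 - 1*13)*35)) = 77775/((-½*13*35)) = 77775/((-13/2*35)) = 77775/(-455/2) = 77775*(-2/455) = -31110/91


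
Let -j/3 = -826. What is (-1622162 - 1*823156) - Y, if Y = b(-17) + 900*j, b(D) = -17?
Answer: -4675501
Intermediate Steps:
j = 2478 (j = -3*(-826) = 2478)
Y = 2230183 (Y = -17 + 900*2478 = -17 + 2230200 = 2230183)
(-1622162 - 1*823156) - Y = (-1622162 - 1*823156) - 1*2230183 = (-1622162 - 823156) - 2230183 = -2445318 - 2230183 = -4675501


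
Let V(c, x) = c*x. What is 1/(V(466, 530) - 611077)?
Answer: -1/364097 ≈ -2.7465e-6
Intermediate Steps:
1/(V(466, 530) - 611077) = 1/(466*530 - 611077) = 1/(246980 - 611077) = 1/(-364097) = -1/364097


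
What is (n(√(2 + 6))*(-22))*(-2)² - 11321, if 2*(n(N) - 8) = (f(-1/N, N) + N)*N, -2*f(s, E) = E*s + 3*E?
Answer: -11849 - 44*√2 ≈ -11911.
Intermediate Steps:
f(s, E) = -3*E/2 - E*s/2 (f(s, E) = -(E*s + 3*E)/2 = -(3*E + E*s)/2 = -3*E/2 - E*s/2)
n(N) = 8 + N*(N - N*(3 - 1/N)/2)/2 (n(N) = 8 + ((-N*(3 - 1/N)/2 + N)*N)/2 = 8 + ((N - N*(3 - 1/N)/2)*N)/2 = 8 + (N*(N - N*(3 - 1/N)/2))/2 = 8 + N*(N - N*(3 - 1/N)/2)/2)
(n(√(2 + 6))*(-22))*(-2)² - 11321 = ((8 - (√(2 + 6))²/4 + √(2 + 6)/4)*(-22))*(-2)² - 11321 = ((8 - (√8)²/4 + √8/4)*(-22))*4 - 11321 = ((8 - (2*√2)²/4 + (2*√2)/4)*(-22))*4 - 11321 = ((8 - ¼*8 + √2/2)*(-22))*4 - 11321 = ((8 - 2 + √2/2)*(-22))*4 - 11321 = ((6 + √2/2)*(-22))*4 - 11321 = (-132 - 11*√2)*4 - 11321 = (-528 - 44*√2) - 11321 = -11849 - 44*√2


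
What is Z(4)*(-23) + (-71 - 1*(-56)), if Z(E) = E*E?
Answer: -383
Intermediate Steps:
Z(E) = E²
Z(4)*(-23) + (-71 - 1*(-56)) = 4²*(-23) + (-71 - 1*(-56)) = 16*(-23) + (-71 + 56) = -368 - 15 = -383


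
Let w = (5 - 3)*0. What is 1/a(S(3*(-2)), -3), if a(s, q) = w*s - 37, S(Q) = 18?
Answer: -1/37 ≈ -0.027027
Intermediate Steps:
w = 0 (w = 2*0 = 0)
a(s, q) = -37 (a(s, q) = 0*s - 37 = 0 - 37 = -37)
1/a(S(3*(-2)), -3) = 1/(-37) = -1/37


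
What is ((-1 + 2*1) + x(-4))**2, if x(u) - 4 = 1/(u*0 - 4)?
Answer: 361/16 ≈ 22.563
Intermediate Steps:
x(u) = 15/4 (x(u) = 4 + 1/(u*0 - 4) = 4 + 1/(0 - 4) = 4 + 1/(-4) = 4 - 1/4 = 15/4)
((-1 + 2*1) + x(-4))**2 = ((-1 + 2*1) + 15/4)**2 = ((-1 + 2) + 15/4)**2 = (1 + 15/4)**2 = (19/4)**2 = 361/16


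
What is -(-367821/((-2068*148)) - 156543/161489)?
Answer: -11486868717/49425969296 ≈ -0.23241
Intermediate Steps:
-(-367821/((-2068*148)) - 156543/161489) = -(-367821/(-306064) - 156543*1/161489) = -(-367821*(-1/306064) - 156543/161489) = -(367821/306064 - 156543/161489) = -1*11486868717/49425969296 = -11486868717/49425969296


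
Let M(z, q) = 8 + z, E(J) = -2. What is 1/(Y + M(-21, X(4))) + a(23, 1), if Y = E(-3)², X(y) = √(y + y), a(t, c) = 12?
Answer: 107/9 ≈ 11.889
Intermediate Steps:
X(y) = √2*√y (X(y) = √(2*y) = √2*√y)
Y = 4 (Y = (-2)² = 4)
1/(Y + M(-21, X(4))) + a(23, 1) = 1/(4 + (8 - 21)) + 12 = 1/(4 - 13) + 12 = 1/(-9) + 12 = -⅑ + 12 = 107/9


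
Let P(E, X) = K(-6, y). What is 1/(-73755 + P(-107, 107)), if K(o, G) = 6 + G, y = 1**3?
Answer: -1/73748 ≈ -1.3560e-5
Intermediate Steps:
y = 1
P(E, X) = 7 (P(E, X) = 6 + 1 = 7)
1/(-73755 + P(-107, 107)) = 1/(-73755 + 7) = 1/(-73748) = -1/73748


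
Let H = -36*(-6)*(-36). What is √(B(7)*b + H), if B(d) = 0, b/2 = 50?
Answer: 36*I*√6 ≈ 88.182*I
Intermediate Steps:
b = 100 (b = 2*50 = 100)
H = -7776 (H = 216*(-36) = -7776)
√(B(7)*b + H) = √(0*100 - 7776) = √(0 - 7776) = √(-7776) = 36*I*√6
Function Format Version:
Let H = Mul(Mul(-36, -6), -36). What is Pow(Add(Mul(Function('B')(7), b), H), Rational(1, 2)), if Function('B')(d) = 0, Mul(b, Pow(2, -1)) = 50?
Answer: Mul(36, I, Pow(6, Rational(1, 2))) ≈ Mul(88.182, I)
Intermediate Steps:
b = 100 (b = Mul(2, 50) = 100)
H = -7776 (H = Mul(216, -36) = -7776)
Pow(Add(Mul(Function('B')(7), b), H), Rational(1, 2)) = Pow(Add(Mul(0, 100), -7776), Rational(1, 2)) = Pow(Add(0, -7776), Rational(1, 2)) = Pow(-7776, Rational(1, 2)) = Mul(36, I, Pow(6, Rational(1, 2)))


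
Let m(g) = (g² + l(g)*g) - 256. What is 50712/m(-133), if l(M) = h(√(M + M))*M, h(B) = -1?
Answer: -6339/32 ≈ -198.09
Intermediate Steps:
l(M) = -M
m(g) = -256 (m(g) = (g² + (-g)*g) - 256 = (g² - g²) - 256 = 0 - 256 = -256)
50712/m(-133) = 50712/(-256) = 50712*(-1/256) = -6339/32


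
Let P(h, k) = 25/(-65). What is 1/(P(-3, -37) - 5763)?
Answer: -13/74924 ≈ -0.00017351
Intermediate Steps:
P(h, k) = -5/13 (P(h, k) = 25*(-1/65) = -5/13)
1/(P(-3, -37) - 5763) = 1/(-5/13 - 5763) = 1/(-74924/13) = -13/74924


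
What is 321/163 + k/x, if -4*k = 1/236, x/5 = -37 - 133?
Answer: 257570563/130791200 ≈ 1.9693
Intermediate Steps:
x = -850 (x = 5*(-37 - 133) = 5*(-170) = -850)
k = -1/944 (k = -¼/236 = -¼*1/236 = -1/944 ≈ -0.0010593)
321/163 + k/x = 321/163 - 1/944/(-850) = 321*(1/163) - 1/944*(-1/850) = 321/163 + 1/802400 = 257570563/130791200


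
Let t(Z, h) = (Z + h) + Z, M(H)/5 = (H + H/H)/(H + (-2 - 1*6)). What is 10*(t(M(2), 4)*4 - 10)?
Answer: -140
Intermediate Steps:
M(H) = 5*(1 + H)/(-8 + H) (M(H) = 5*((H + H/H)/(H + (-2 - 1*6))) = 5*((H + 1)/(H + (-2 - 6))) = 5*((1 + H)/(H - 8)) = 5*((1 + H)/(-8 + H)) = 5*(1 + H)/(-8 + H))
t(Z, h) = h + 2*Z
10*(t(M(2), 4)*4 - 10) = 10*((4 + 2*(5*(1 + 2)/(-8 + 2)))*4 - 10) = 10*((4 + 2*(5*3/(-6)))*4 - 10) = 10*((4 + 2*(5*(-⅙)*3))*4 - 10) = 10*((4 + 2*(-5/2))*4 - 10) = 10*((4 - 5)*4 - 10) = 10*(-1*4 - 10) = 10*(-4 - 10) = 10*(-14) = -140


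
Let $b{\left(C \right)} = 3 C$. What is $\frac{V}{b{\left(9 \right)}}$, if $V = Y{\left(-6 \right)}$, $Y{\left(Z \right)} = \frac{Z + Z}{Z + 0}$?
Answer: $\frac{2}{27} \approx 0.074074$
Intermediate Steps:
$Y{\left(Z \right)} = 2$ ($Y{\left(Z \right)} = \frac{2 Z}{Z} = 2$)
$V = 2$
$\frac{V}{b{\left(9 \right)}} = \frac{1}{3 \cdot 9} \cdot 2 = \frac{1}{27} \cdot 2 = \frac{2}{27}$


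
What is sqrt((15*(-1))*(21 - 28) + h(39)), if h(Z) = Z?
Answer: 12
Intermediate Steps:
sqrt((15*(-1))*(21 - 28) + h(39)) = sqrt((15*(-1))*(21 - 28) + 39) = sqrt(-15*(-7) + 39) = sqrt(105 + 39) = sqrt(144) = 12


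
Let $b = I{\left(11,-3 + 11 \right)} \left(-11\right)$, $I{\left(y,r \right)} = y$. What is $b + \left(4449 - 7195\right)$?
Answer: $-2867$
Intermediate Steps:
$b = -121$ ($b = 11 \left(-11\right) = -121$)
$b + \left(4449 - 7195\right) = -121 + \left(4449 - 7195\right) = -121 - 2746 = -2867$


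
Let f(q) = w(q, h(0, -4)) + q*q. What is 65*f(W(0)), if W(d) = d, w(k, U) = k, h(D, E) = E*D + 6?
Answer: 0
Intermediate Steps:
h(D, E) = 6 + D*E (h(D, E) = D*E + 6 = 6 + D*E)
f(q) = q + q**2 (f(q) = q + q*q = q + q**2)
65*f(W(0)) = 65*(0*(1 + 0)) = 65*(0*1) = 65*0 = 0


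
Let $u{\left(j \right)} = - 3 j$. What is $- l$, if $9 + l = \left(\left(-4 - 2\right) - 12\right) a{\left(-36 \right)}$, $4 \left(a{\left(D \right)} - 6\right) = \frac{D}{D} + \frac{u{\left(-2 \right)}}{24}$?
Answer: $\frac{981}{8} \approx 122.63$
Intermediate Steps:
$a{\left(D \right)} = \frac{101}{16}$ ($a{\left(D \right)} = 6 + \frac{\frac{D}{D} + \frac{\left(-3\right) \left(-2\right)}{24}}{4} = 6 + \frac{1 + 6 \cdot \frac{1}{24}}{4} = 6 + \frac{1 + \frac{1}{4}}{4} = 6 + \frac{1}{4} \cdot \frac{5}{4} = 6 + \frac{5}{16} = \frac{101}{16}$)
$l = - \frac{981}{8}$ ($l = -9 + \left(\left(-4 - 2\right) - 12\right) \frac{101}{16} = -9 + \left(-6 - 12\right) \frac{101}{16} = -9 - \frac{909}{8} = - \frac{981}{8} \approx -122.63$)
$- l = \left(-1\right) \left(- \frac{981}{8}\right) = \frac{981}{8}$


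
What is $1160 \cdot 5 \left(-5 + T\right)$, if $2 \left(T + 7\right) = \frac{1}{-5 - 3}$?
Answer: $- \frac{139925}{2} \approx -69963.0$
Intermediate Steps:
$T = - \frac{113}{16}$ ($T = -7 + \frac{1}{2 \left(-5 - 3\right)} = -7 + \frac{1}{2 \left(-8\right)} = -7 + \frac{1}{2} \left(- \frac{1}{8}\right) = -7 - \frac{1}{16} = - \frac{113}{16} \approx -7.0625$)
$1160 \cdot 5 \left(-5 + T\right) = 1160 \cdot 5 \left(-5 - \frac{113}{16}\right) = 1160 \cdot 5 \left(- \frac{193}{16}\right) = 1160 \left(- \frac{965}{16}\right) = - \frac{139925}{2}$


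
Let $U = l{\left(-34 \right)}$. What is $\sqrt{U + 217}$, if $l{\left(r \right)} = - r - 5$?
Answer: $\sqrt{246} \approx 15.684$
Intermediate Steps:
$l{\left(r \right)} = -5 - r$
$U = 29$ ($U = -5 - -34 = -5 + 34 = 29$)
$\sqrt{U + 217} = \sqrt{29 + 217} = \sqrt{246}$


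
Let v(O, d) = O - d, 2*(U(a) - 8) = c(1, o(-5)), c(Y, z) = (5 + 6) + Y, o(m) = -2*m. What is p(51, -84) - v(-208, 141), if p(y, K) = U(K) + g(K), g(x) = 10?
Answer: 373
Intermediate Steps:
c(Y, z) = 11 + Y
U(a) = 14 (U(a) = 8 + (11 + 1)/2 = 8 + (½)*12 = 8 + 6 = 14)
p(y, K) = 24 (p(y, K) = 14 + 10 = 24)
p(51, -84) - v(-208, 141) = 24 - (-208 - 1*141) = 24 - (-208 - 141) = 24 - 1*(-349) = 24 + 349 = 373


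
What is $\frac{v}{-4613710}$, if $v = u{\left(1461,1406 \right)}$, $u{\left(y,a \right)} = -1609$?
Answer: $\frac{1609}{4613710} \approx 0.00034874$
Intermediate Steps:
$v = -1609$
$\frac{v}{-4613710} = - \frac{1609}{-4613710} = \left(-1609\right) \left(- \frac{1}{4613710}\right) = \frac{1609}{4613710}$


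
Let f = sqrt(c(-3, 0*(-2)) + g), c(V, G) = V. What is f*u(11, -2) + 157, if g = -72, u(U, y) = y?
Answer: 157 - 10*I*sqrt(3) ≈ 157.0 - 17.32*I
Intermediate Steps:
f = 5*I*sqrt(3) (f = sqrt(-3 - 72) = sqrt(-75) = 5*I*sqrt(3) ≈ 8.6602*I)
f*u(11, -2) + 157 = (5*I*sqrt(3))*(-2) + 157 = -10*I*sqrt(3) + 157 = 157 - 10*I*sqrt(3)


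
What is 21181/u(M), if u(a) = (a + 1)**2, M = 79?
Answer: 21181/6400 ≈ 3.3095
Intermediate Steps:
u(a) = (1 + a)**2
21181/u(M) = 21181/((1 + 79)**2) = 21181/(80**2) = 21181/6400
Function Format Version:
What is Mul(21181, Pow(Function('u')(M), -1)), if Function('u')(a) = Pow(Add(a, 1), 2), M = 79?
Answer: Rational(21181, 6400) ≈ 3.3095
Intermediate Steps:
Function('u')(a) = Pow(Add(1, a), 2)
Mul(21181, Pow(Function('u')(M), -1)) = Mul(21181, Pow(Pow(Add(1, 79), 2), -1)) = Mul(21181, Pow(Pow(80, 2), -1)) = Mul(21181, Pow(6400, -1)) = Mul(21181, Rational(1, 6400)) = Rational(21181, 6400)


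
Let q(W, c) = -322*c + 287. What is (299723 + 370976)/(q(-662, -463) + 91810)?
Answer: 670699/241183 ≈ 2.7809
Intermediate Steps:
q(W, c) = 287 - 322*c
(299723 + 370976)/(q(-662, -463) + 91810) = (299723 + 370976)/((287 - 322*(-463)) + 91810) = 670699/((287 + 149086) + 91810) = 670699/(149373 + 91810) = 670699/241183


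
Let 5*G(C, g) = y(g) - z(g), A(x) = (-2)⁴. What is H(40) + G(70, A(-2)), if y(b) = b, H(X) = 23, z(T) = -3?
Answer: 134/5 ≈ 26.800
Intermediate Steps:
A(x) = 16
G(C, g) = ⅗ + g/5 (G(C, g) = (g - 1*(-3))/5 = (g + 3)/5 = (3 + g)/5 = ⅗ + g/5)
H(40) + G(70, A(-2)) = 23 + (⅗ + (⅕)*16) = 23 + (⅗ + 16/5) = 23 + 19/5 = 134/5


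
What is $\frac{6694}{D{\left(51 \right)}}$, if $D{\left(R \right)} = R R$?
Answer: $\frac{6694}{2601} \approx 2.5736$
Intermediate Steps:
$D{\left(R \right)} = R^{2}$
$\frac{6694}{D{\left(51 \right)}} = \frac{6694}{51^{2}} = \frac{6694}{2601}$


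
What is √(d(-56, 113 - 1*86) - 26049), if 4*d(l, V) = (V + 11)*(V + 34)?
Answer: I*√101878/2 ≈ 159.59*I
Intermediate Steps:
d(l, V) = (11 + V)*(34 + V)/4 (d(l, V) = ((V + 11)*(V + 34))/4 = ((11 + V)*(34 + V))/4 = (11 + V)*(34 + V)/4)
√(d(-56, 113 - 1*86) - 26049) = √((187/2 + (113 - 1*86)²/4 + 45*(113 - 1*86)/4) - 26049) = √((187/2 + (113 - 86)²/4 + 45*(113 - 86)/4) - 26049) = √((187/2 + (¼)*27² + (45/4)*27) - 26049) = √((187/2 + (¼)*729 + 1215/4) - 26049) = √((187/2 + 729/4 + 1215/4) - 26049) = √(1159/2 - 26049) = √(-50939/2) = I*√101878/2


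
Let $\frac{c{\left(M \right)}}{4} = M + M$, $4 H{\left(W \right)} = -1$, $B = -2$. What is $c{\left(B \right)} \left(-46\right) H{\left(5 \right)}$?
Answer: $-184$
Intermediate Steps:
$H{\left(W \right)} = - \frac{1}{4}$ ($H{\left(W \right)} = \frac{1}{4} \left(-1\right) = - \frac{1}{4}$)
$c{\left(M \right)} = 8 M$ ($c{\left(M \right)} = 4 \left(M + M\right) = 4 \cdot 2 M = 8 M$)
$c{\left(B \right)} \left(-46\right) H{\left(5 \right)} = 8 \left(-2\right) \left(-46\right) \left(- \frac{1}{4}\right) = \left(-16\right) \left(-46\right) \left(- \frac{1}{4}\right) = 736 \left(- \frac{1}{4}\right) = -184$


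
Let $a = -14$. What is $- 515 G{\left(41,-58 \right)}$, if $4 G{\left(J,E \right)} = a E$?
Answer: $-104545$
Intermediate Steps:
$G{\left(J,E \right)} = - \frac{7 E}{2}$ ($G{\left(J,E \right)} = \frac{\left(-14\right) E}{4} = - \frac{7 E}{2}$)
$- 515 G{\left(41,-58 \right)} = - 515 \left(\left(- \frac{7}{2}\right) \left(-58\right)\right) = \left(-515\right) 203 = -104545$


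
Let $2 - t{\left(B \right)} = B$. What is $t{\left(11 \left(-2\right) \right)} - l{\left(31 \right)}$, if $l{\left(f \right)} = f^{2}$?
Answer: $-937$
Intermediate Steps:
$t{\left(B \right)} = 2 - B$
$t{\left(11 \left(-2\right) \right)} - l{\left(31 \right)} = \left(2 - 11 \left(-2\right)\right) - 31^{2} = \left(2 - -22\right) - 961 = \left(2 + 22\right) - 961 = 24 - 961 = -937$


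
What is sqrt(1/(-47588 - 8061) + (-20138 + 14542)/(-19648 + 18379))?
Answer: sqrt(2443485565572315)/23539527 ≈ 2.0999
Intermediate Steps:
sqrt(1/(-47588 - 8061) + (-20138 + 14542)/(-19648 + 18379)) = sqrt(1/(-55649) - 5596/(-1269)) = sqrt(-1/55649 - 5596*(-1/1269)) = sqrt(-1/55649 + 5596/1269) = sqrt(311410535/70618581) = sqrt(2443485565572315)/23539527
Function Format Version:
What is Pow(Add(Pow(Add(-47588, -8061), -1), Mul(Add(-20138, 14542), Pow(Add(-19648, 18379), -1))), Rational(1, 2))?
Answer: Mul(Rational(1, 23539527), Pow(2443485565572315, Rational(1, 2))) ≈ 2.0999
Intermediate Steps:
Pow(Add(Pow(Add(-47588, -8061), -1), Mul(Add(-20138, 14542), Pow(Add(-19648, 18379), -1))), Rational(1, 2)) = Pow(Add(Pow(-55649, -1), Mul(-5596, Pow(-1269, -1))), Rational(1, 2)) = Pow(Add(Rational(-1, 55649), Mul(-5596, Rational(-1, 1269))), Rational(1, 2)) = Pow(Add(Rational(-1, 55649), Rational(5596, 1269)), Rational(1, 2)) = Pow(Rational(311410535, 70618581), Rational(1, 2)) = Mul(Rational(1, 23539527), Pow(2443485565572315, Rational(1, 2)))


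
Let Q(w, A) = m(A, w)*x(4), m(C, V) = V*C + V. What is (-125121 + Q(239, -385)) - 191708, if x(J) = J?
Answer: -683933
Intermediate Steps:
m(C, V) = V + C*V (m(C, V) = C*V + V = V + C*V)
Q(w, A) = 4*w*(1 + A) (Q(w, A) = (w*(1 + A))*4 = 4*w*(1 + A))
(-125121 + Q(239, -385)) - 191708 = (-125121 + 4*239*(1 - 385)) - 191708 = (-125121 + 4*239*(-384)) - 191708 = (-125121 - 367104) - 191708 = -492225 - 191708 = -683933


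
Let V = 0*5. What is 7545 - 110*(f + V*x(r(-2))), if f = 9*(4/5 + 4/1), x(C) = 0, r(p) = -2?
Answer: 2793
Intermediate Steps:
V = 0
f = 216/5 (f = 9*(4*(1/5) + 4*1) = 9*(4/5 + 4) = 9*(24/5) = 216/5 ≈ 43.200)
7545 - 110*(f + V*x(r(-2))) = 7545 - 110*(216/5 + 0*0) = 7545 - 110*(216/5 + 0) = 7545 - 110*216/5 = 7545 - 1*4752 = 7545 - 4752 = 2793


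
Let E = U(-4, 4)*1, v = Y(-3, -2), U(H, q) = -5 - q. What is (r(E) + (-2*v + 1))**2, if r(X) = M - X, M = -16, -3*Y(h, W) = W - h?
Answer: 256/9 ≈ 28.444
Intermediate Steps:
Y(h, W) = -W/3 + h/3 (Y(h, W) = -(W - h)/3 = -W/3 + h/3)
v = -1/3 (v = -1/3*(-2) + (1/3)*(-3) = 2/3 - 1 = -1/3 ≈ -0.33333)
E = -9 (E = (-5 - 1*4)*1 = (-5 - 4)*1 = -9*1 = -9)
r(X) = -16 - X
(r(E) + (-2*v + 1))**2 = ((-16 - 1*(-9)) + (-2*(-1/3) + 1))**2 = ((-16 + 9) + (2/3 + 1))**2 = (-7 + 5/3)**2 = (-16/3)**2 = 256/9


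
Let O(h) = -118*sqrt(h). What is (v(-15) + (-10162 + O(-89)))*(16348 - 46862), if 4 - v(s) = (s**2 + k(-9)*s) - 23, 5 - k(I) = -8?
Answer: 310174810 + 3600652*I*sqrt(89) ≈ 3.1017e+8 + 3.3969e+7*I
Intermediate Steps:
k(I) = 13 (k(I) = 5 - 1*(-8) = 5 + 8 = 13)
v(s) = 27 - s**2 - 13*s (v(s) = 4 - ((s**2 + 13*s) - 23) = 4 - (-23 + s**2 + 13*s) = 4 + (23 - s**2 - 13*s) = 27 - s**2 - 13*s)
(v(-15) + (-10162 + O(-89)))*(16348 - 46862) = ((27 - 1*(-15)**2 - 13*(-15)) + (-10162 - 118*I*sqrt(89)))*(16348 - 46862) = ((27 - 1*225 + 195) + (-10162 - 118*I*sqrt(89)))*(-30514) = ((27 - 225 + 195) + (-10162 - 118*I*sqrt(89)))*(-30514) = (-3 + (-10162 - 118*I*sqrt(89)))*(-30514) = (-10165 - 118*I*sqrt(89))*(-30514) = 310174810 + 3600652*I*sqrt(89)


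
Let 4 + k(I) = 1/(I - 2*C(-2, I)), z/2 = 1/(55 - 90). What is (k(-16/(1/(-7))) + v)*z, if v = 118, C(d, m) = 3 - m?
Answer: -37621/5775 ≈ -6.5145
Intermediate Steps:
z = -2/35 (z = 2/(55 - 90) = 2/(-35) = 2*(-1/35) = -2/35 ≈ -0.057143)
k(I) = -4 + 1/(-6 + 3*I) (k(I) = -4 + 1/(I - 2*(3 - I)) = -4 + 1/(I + (-6 + 2*I)) = -4 + 1/(-6 + 3*I))
(k(-16/(1/(-7))) + v)*z = ((25 - (-192)/(1/(-7)))/(3*(-2 - 16/(1/(-7)))) + 118)*(-2/35) = ((25 - (-192)/(-1/7))/(3*(-2 - 16/(-1/7))) + 118)*(-2/35) = ((25 - (-192)*(-7))/(3*(-2 - 16*(-7))) + 118)*(-2/35) = ((25 - 12*112)/(3*(-2 + 112)) + 118)*(-2/35) = ((1/3)*(25 - 1344)/110 + 118)*(-2/35) = ((1/3)*(1/110)*(-1319) + 118)*(-2/35) = (-1319/330 + 118)*(-2/35) = (37621/330)*(-2/35) = -37621/5775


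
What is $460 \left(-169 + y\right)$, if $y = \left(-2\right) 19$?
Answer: $-95220$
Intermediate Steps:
$y = -38$
$460 \left(-169 + y\right) = 460 \left(-169 - 38\right) = 460 \left(-207\right) = -95220$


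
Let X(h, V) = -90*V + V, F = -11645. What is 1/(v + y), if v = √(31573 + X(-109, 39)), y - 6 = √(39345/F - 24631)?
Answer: 2329/(13974 + 2329*√28102 + 2*I*√33405701743) ≈ 0.0031695 - 0.0028649*I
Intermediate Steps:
X(h, V) = -89*V
y = 6 + 2*I*√33405701743/2329 (y = 6 + √(39345/(-11645) - 24631) = 6 + √(39345*(-1/11645) - 24631) = 6 + √(-7869/2329 - 24631) = 6 + √(-57373468/2329) = 6 + 2*I*√33405701743/2329 ≈ 6.0 + 156.95*I)
v = √28102 (v = √(31573 - 89*39) = √(31573 - 3471) = √28102 ≈ 167.64)
1/(v + y) = 1/(√28102 + (6 + 2*I*√33405701743/2329)) = 1/(6 + √28102 + 2*I*√33405701743/2329)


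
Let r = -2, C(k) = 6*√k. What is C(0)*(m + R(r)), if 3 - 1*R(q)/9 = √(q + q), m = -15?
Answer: 0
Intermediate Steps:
R(q) = 27 - 9*√2*√q (R(q) = 27 - 9*√(q + q) = 27 - 9*√2*√q)
C(0)*(m + R(r)) = (6*√0)*(-15 + (27 - 9*√2*√(-2))) = (6*0)*(-15 + (27 - 9*√2*I*√2)) = 0*(-15 + (27 - 18*I)) = 0*(12 - 18*I) = 0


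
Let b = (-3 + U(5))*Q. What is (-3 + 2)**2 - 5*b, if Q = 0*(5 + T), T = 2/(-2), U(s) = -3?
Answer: 1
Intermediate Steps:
T = -1 (T = 2*(-1/2) = -1)
Q = 0 (Q = 0*(5 - 1) = 0*4 = 0)
b = 0 (b = (-3 - 3)*0 = -6*0 = 0)
(-3 + 2)**2 - 5*b = (-3 + 2)**2 - 5*0 = (-1)**2 + 0 = 1 + 0 = 1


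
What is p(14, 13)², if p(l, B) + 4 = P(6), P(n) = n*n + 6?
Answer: 1444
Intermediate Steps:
P(n) = 6 + n² (P(n) = n² + 6 = 6 + n²)
p(l, B) = 38 (p(l, B) = -4 + (6 + 6²) = -4 + (6 + 36) = -4 + 42 = 38)
p(14, 13)² = 38² = 1444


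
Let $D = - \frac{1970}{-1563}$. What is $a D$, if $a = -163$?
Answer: $- \frac{321110}{1563} \approx -205.44$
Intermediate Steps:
$D = \frac{1970}{1563}$ ($D = \left(-1970\right) \left(- \frac{1}{1563}\right) = \frac{1970}{1563} \approx 1.2604$)
$a D = \left(-163\right) \frac{1970}{1563} = - \frac{321110}{1563}$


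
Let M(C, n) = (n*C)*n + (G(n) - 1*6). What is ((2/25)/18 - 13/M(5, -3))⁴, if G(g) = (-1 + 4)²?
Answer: 845813141761/167961600000000 ≈ 0.0050358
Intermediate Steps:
G(g) = 9 (G(g) = 3² = 9)
M(C, n) = 3 + C*n² (M(C, n) = (n*C)*n + (9 - 1*6) = (C*n)*n + (9 - 6) = C*n² + 3 = 3 + C*n²)
((2/25)/18 - 13/M(5, -3))⁴ = ((2/25)/18 - 13/(3 + 5*(-3)²))⁴ = ((2*(1/25))*(1/18) - 13/(3 + 5*9))⁴ = ((2/25)*(1/18) - 13/(3 + 45))⁴ = (1/225 - 13/48)⁴ = (-959/3600)⁴ = 845813141761/167961600000000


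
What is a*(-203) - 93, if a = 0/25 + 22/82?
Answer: -6046/41 ≈ -147.46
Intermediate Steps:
a = 11/41 (a = 0*(1/25) + 22*(1/82) = 0 + 11/41 = 11/41 ≈ 0.26829)
a*(-203) - 93 = (11/41)*(-203) - 93 = -2233/41 - 93 = -6046/41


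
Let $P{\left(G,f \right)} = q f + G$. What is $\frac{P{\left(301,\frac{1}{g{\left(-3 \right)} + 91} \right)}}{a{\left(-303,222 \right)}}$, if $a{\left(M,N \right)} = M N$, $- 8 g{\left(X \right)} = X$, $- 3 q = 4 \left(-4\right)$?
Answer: $- \frac{660221}{147514338} \approx -0.0044756$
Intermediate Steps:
$q = \frac{16}{3}$ ($q = - \frac{4 \left(-4\right)}{3} = \left(- \frac{1}{3}\right) \left(-16\right) = \frac{16}{3} \approx 5.3333$)
$g{\left(X \right)} = - \frac{X}{8}$
$P{\left(G,f \right)} = G + \frac{16 f}{3}$ ($P{\left(G,f \right)} = \frac{16 f}{3} + G = G + \frac{16 f}{3}$)
$\frac{P{\left(301,\frac{1}{g{\left(-3 \right)} + 91} \right)}}{a{\left(-303,222 \right)}} = \frac{301 + \frac{16}{3 \left(\left(- \frac{1}{8}\right) \left(-3\right) + 91\right)}}{\left(-303\right) 222} = \frac{301 + \frac{16}{3 \left(\frac{3}{8} + 91\right)}}{-67266} = \left(301 + \frac{16}{3 \cdot \frac{731}{8}}\right) \left(- \frac{1}{67266}\right) = \left(301 + \frac{16}{3} \cdot \frac{8}{731}\right) \left(- \frac{1}{67266}\right) = \left(301 + \frac{128}{2193}\right) \left(- \frac{1}{67266}\right) = \frac{660221}{2193} \left(- \frac{1}{67266}\right) = - \frac{660221}{147514338}$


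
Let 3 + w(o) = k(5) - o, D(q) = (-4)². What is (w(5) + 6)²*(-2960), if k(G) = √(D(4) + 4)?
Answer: -71040 + 23680*√5 ≈ -18090.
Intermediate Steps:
D(q) = 16
k(G) = 2*√5 (k(G) = √(16 + 4) = √20 = 2*√5)
w(o) = -3 - o + 2*√5 (w(o) = -3 + (2*√5 - o) = -3 + (-o + 2*√5) = -3 - o + 2*√5)
(w(5) + 6)²*(-2960) = ((-3 - 1*5 + 2*√5) + 6)²*(-2960) = ((-3 - 5 + 2*√5) + 6)²*(-2960) = ((-8 + 2*√5) + 6)²*(-2960) = (-2 + 2*√5)²*(-2960) = -2960*(-2 + 2*√5)²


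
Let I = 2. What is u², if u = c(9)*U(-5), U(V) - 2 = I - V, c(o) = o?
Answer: 6561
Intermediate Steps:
U(V) = 4 - V (U(V) = 2 + (2 - V) = 4 - V)
u = 81 (u = 9*(4 - 1*(-5)) = 9*(4 + 5) = 9*9 = 81)
u² = 81² = 6561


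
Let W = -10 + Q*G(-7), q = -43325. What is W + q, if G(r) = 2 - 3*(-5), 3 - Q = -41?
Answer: -42587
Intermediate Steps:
Q = 44 (Q = 3 - 1*(-41) = 3 + 41 = 44)
G(r) = 17 (G(r) = 2 + 15 = 17)
W = 738 (W = -10 + 44*17 = -10 + 748 = 738)
W + q = 738 - 43325 = -42587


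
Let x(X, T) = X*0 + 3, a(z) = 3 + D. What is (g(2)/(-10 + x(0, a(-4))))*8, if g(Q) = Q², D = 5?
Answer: -32/7 ≈ -4.5714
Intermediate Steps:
a(z) = 8 (a(z) = 3 + 5 = 8)
x(X, T) = 3 (x(X, T) = 0 + 3 = 3)
(g(2)/(-10 + x(0, a(-4))))*8 = (2²/(-10 + 3))*8 = (4/(-7))*8 = -⅐*4*8 = -4/7*8 = -32/7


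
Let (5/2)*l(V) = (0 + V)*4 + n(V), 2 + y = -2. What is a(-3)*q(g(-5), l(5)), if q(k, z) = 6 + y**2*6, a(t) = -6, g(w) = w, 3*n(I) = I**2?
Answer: -612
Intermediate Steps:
y = -4 (y = -2 - 2 = -4)
n(I) = I**2/3
l(V) = 2*V**2/15 + 8*V/5 (l(V) = 2*((0 + V)*4 + V**2/3)/5 = 2*(V*4 + V**2/3)/5 = 2*(4*V + V**2/3)/5 = 2*V**2/15 + 8*V/5)
q(k, z) = 102 (q(k, z) = 6 + (-4)**2*6 = 6 + 16*6 = 6 + 96 = 102)
a(-3)*q(g(-5), l(5)) = -6*102 = -612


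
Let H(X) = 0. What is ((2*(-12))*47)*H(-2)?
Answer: 0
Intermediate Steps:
((2*(-12))*47)*H(-2) = ((2*(-12))*47)*0 = -24*47*0 = -1128*0 = 0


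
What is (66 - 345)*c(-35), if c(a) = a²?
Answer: -341775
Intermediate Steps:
(66 - 345)*c(-35) = (66 - 345)*(-35)² = -279*1225 = -341775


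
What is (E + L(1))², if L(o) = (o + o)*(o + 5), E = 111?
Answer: 15129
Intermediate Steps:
L(o) = 2*o*(5 + o) (L(o) = (2*o)*(5 + o) = 2*o*(5 + o))
(E + L(1))² = (111 + 2*1*(5 + 1))² = (111 + 2*1*6)² = (111 + 12)² = 123² = 15129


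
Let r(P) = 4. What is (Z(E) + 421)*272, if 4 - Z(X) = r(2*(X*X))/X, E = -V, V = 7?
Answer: 810288/7 ≈ 1.1576e+5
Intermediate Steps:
E = -7 (E = -1*7 = -7)
Z(X) = 4 - 4/X
(Z(E) + 421)*272 = ((4 - 4/(-7)) + 421)*272 = ((4 - 4*(-⅐)) + 421)*272 = ((4 + 4/7) + 421)*272 = (32/7 + 421)*272 = (2979/7)*272 = 810288/7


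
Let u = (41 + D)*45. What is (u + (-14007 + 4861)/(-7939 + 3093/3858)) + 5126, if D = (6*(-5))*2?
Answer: 43612363489/10208523 ≈ 4272.1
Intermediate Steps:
D = -60 (D = -30*2 = -60)
u = -855 (u = (41 - 60)*45 = -19*45 = -855)
(u + (-14007 + 4861)/(-7939 + 3093/3858)) + 5126 = (-855 + (-14007 + 4861)/(-7939 + 3093/3858)) + 5126 = (-855 - 9146/(-7939 + 3093*(1/3858))) + 5126 = (-855 - 9146/(-7939 + 1031/1286)) + 5126 = (-855 - 9146/(-10208523/1286)) + 5126 = (-855 - 9146*(-1286/10208523)) + 5126 = (-855 + 11761756/10208523) + 5126 = -8716525409/10208523 + 5126 = 43612363489/10208523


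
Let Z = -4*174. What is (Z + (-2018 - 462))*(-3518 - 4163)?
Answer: 24394856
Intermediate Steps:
Z = -696
(Z + (-2018 - 462))*(-3518 - 4163) = (-696 + (-2018 - 462))*(-3518 - 4163) = (-696 - 2480)*(-7681) = -3176*(-7681) = 24394856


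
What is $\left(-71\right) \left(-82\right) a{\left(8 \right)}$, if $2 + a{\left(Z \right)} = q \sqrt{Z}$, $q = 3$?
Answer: $-11644 + 34932 \sqrt{2} \approx 37757.0$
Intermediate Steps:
$a{\left(Z \right)} = -2 + 3 \sqrt{Z}$
$\left(-71\right) \left(-82\right) a{\left(8 \right)} = \left(-71\right) \left(-82\right) \left(-2 + 3 \sqrt{8}\right) = 5822 \left(-2 + 3 \cdot 2 \sqrt{2}\right) = 5822 \left(-2 + 6 \sqrt{2}\right) = -11644 + 34932 \sqrt{2}$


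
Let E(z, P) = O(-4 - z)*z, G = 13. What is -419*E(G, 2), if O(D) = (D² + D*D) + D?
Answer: -3055767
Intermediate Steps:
O(D) = D + 2*D² (O(D) = (D² + D²) + D = 2*D² + D = D + 2*D²)
E(z, P) = z*(-7 - 2*z)*(-4 - z) (E(z, P) = ((-4 - z)*(1 + 2*(-4 - z)))*z = ((-4 - z)*(1 + (-8 - 2*z)))*z = ((-4 - z)*(-7 - 2*z))*z = ((-7 - 2*z)*(-4 - z))*z = z*(-7 - 2*z)*(-4 - z))
-419*E(G, 2) = -5447*(4 + 13)*(7 + 2*13) = -5447*17*(7 + 26) = -5447*17*33 = -419*7293 = -3055767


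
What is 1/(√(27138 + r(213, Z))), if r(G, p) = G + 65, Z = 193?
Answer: √6854/13708 ≈ 0.0060395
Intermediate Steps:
r(G, p) = 65 + G
1/(√(27138 + r(213, Z))) = 1/(√(27138 + (65 + 213))) = 1/(√(27138 + 278)) = 1/(√27416) = 1/(2*√6854) = √6854/13708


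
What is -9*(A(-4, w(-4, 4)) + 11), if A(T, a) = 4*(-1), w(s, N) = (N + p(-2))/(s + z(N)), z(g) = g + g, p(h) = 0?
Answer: -63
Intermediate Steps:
z(g) = 2*g
w(s, N) = N/(s + 2*N) (w(s, N) = (N + 0)/(s + 2*N) = N/(s + 2*N))
A(T, a) = -4
-9*(A(-4, w(-4, 4)) + 11) = -9*(-4 + 11) = -9*7 = -63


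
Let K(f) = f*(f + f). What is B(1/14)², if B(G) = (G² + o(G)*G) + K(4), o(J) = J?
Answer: 9840769/9604 ≈ 1024.7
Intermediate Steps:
K(f) = 2*f² (K(f) = f*(2*f) = 2*f²)
B(G) = 32 + 2*G² (B(G) = (G² + G*G) + 2*4² = (G² + G²) + 2*16 = 2*G² + 32 = 32 + 2*G²)
B(1/14)² = (32 + 2*(1/14)²)² = (32 + 2*(1/196))² = (32 + 1/98)² = (3137/98)² = 9840769/9604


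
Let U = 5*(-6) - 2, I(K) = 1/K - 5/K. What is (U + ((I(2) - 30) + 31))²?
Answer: 1089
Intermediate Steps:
I(K) = -4/K (I(K) = 1/K - 5/K = -4/K)
U = -32 (U = -30 - 2 = -32)
(U + ((I(2) - 30) + 31))² = (-32 + ((-4/2 - 30) + 31))² = (-32 + ((-4*½ - 30) + 31))² = (-32 + ((-2 - 30) + 31))² = (-32 + (-32 + 31))² = (-32 - 1)² = (-33)² = 1089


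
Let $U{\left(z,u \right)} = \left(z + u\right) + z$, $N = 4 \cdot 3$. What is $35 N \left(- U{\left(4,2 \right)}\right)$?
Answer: $-4200$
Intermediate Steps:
$N = 12$
$U{\left(z,u \right)} = u + 2 z$ ($U{\left(z,u \right)} = \left(u + z\right) + z = u + 2 z$)
$35 N \left(- U{\left(4,2 \right)}\right) = 35 \cdot 12 \left(- (2 + 2 \cdot 4)\right) = 420 \left(- (2 + 8)\right) = 420 \left(\left(-1\right) 10\right) = 420 \left(-10\right) = -4200$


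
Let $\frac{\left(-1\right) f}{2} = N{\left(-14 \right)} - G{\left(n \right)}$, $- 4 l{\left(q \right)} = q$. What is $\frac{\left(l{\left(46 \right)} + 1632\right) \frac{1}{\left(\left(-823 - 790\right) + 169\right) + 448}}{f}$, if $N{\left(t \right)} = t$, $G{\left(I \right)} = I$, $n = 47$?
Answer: $- \frac{3241}{243024} \approx -0.013336$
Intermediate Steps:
$l{\left(q \right)} = - \frac{q}{4}$
$f = 122$ ($f = - 2 \left(-14 - 47\right) = \left(-2\right) \left(-61\right) = 122$)
$\frac{\left(l{\left(46 \right)} + 1632\right) \frac{1}{\left(\left(-823 - 790\right) + 169\right) + 448}}{f} = \frac{\left(\left(- \frac{1}{4}\right) 46 + 1632\right) \frac{1}{\left(\left(-823 - 790\right) + 169\right) + 448}}{122} = \frac{- \frac{23}{2} + 1632}{\left(-1613 + 169\right) + 448} \cdot \frac{1}{122} = \frac{3241}{2 \left(-1444 + 448\right)} \frac{1}{122} = \frac{3241}{2 \left(-996\right)} \frac{1}{122} = \frac{3241}{2} \left(- \frac{1}{996}\right) \frac{1}{122} = \left(- \frac{3241}{1992}\right) \frac{1}{122} = - \frac{3241}{243024}$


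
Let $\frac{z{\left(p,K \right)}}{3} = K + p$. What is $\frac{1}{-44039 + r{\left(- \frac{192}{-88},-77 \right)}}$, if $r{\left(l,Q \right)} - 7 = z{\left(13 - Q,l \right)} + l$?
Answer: $- \frac{11}{481286} \approx -2.2855 \cdot 10^{-5}$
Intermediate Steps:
$z{\left(p,K \right)} = 3 K + 3 p$ ($z{\left(p,K \right)} = 3 \left(K + p\right) = 3 K + 3 p$)
$r{\left(l,Q \right)} = 46 - 3 Q + 4 l$ ($r{\left(l,Q \right)} = 7 + \left(\left(3 l + 3 \left(13 - Q\right)\right) + l\right) = 7 - \left(-39 - 4 l + 3 Q\right) = 7 + \left(\left(39 - 3 Q + 3 l\right) + l\right) = 7 + \left(39 - 3 Q + 4 l\right) = 46 - 3 Q + 4 l$)
$\frac{1}{-44039 + r{\left(- \frac{192}{-88},-77 \right)}} = \frac{1}{-44039 + \left(46 - -231 + 4 \left(- \frac{192}{-88}\right)\right)} = \frac{1}{-44039 + \left(46 + 231 + 4 \left(\left(-192\right) \left(- \frac{1}{88}\right)\right)\right)} = \frac{1}{-44039 + \left(46 + 231 + 4 \cdot \frac{24}{11}\right)} = \frac{1}{-44039 + \left(46 + 231 + \frac{96}{11}\right)} = \frac{1}{-44039 + \frac{3143}{11}} = \frac{1}{- \frac{481286}{11}} = - \frac{11}{481286}$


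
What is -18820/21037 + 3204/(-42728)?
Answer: -1998953/2061626 ≈ -0.96960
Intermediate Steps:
-18820/21037 + 3204/(-42728) = -18820*1/21037 + 3204*(-1/42728) = -18820/21037 - 801/10682 = -1998953/2061626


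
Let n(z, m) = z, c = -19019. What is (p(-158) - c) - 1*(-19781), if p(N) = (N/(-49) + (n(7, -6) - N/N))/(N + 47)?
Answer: 211032748/5439 ≈ 38800.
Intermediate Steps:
p(N) = (6 - N/49)/(47 + N) (p(N) = (N/(-49) + (7 - N/N))/(N + 47) = (N*(-1/49) + (7 - 1*1))/(47 + N) = (-N/49 + (7 - 1))/(47 + N) = (-N/49 + 6)/(47 + N) = (6 - N/49)/(47 + N))
(p(-158) - c) - 1*(-19781) = ((294 - 1*(-158))/(49*(47 - 158)) - 1*(-19019)) - 1*(-19781) = ((1/49)*(294 + 158)/(-111) + 19019) + 19781 = ((1/49)*(-1/111)*452 + 19019) + 19781 = (-452/5439 + 19019) + 19781 = 103443889/5439 + 19781 = 211032748/5439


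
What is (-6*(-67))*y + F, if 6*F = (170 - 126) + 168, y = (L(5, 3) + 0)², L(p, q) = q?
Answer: 10960/3 ≈ 3653.3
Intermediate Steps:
y = 9 (y = (3 + 0)² = 3² = 9)
F = 106/3 (F = ((170 - 126) + 168)/6 = (44 + 168)/6 = (⅙)*212 = 106/3 ≈ 35.333)
(-6*(-67))*y + F = -6*(-67)*9 + 106/3 = 402*9 + 106/3 = 3618 + 106/3 = 10960/3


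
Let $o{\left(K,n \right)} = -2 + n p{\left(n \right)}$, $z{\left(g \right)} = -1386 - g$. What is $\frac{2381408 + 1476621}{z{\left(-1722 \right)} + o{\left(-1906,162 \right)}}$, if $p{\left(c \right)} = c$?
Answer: $\frac{3858029}{26578} \approx 145.16$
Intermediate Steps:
$o{\left(K,n \right)} = -2 + n^{2}$ ($o{\left(K,n \right)} = -2 + n n = -2 + n^{2}$)
$\frac{2381408 + 1476621}{z{\left(-1722 \right)} + o{\left(-1906,162 \right)}} = \frac{2381408 + 1476621}{\left(-1386 - -1722\right) - \left(2 - 162^{2}\right)} = \frac{3858029}{\left(-1386 + 1722\right) + \left(-2 + 26244\right)} = \frac{3858029}{336 + 26242} = \frac{3858029}{26578}$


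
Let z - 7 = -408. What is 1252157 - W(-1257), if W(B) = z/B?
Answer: 1573960948/1257 ≈ 1.2522e+6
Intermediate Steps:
z = -401 (z = 7 - 408 = -401)
W(B) = -401/B
1252157 - W(-1257) = 1252157 - (-401)/(-1257) = 1252157 - (-401)*(-1)/1257 = 1252157 - 1*401/1257 = 1252157 - 401/1257 = 1573960948/1257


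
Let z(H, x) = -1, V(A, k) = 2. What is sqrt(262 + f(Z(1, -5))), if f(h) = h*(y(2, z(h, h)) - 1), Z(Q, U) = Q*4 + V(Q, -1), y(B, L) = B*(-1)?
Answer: 2*sqrt(61) ≈ 15.620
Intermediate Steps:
y(B, L) = -B
Z(Q, U) = 2 + 4*Q (Z(Q, U) = Q*4 + 2 = 4*Q + 2 = 2 + 4*Q)
f(h) = -3*h (f(h) = h*(-1*2 - 1) = h*(-2 - 1) = h*(-3) = -3*h)
sqrt(262 + f(Z(1, -5))) = sqrt(262 - 3*(2 + 4*1)) = sqrt(262 - 3*(2 + 4)) = sqrt(262 - 3*6) = sqrt(262 - 18) = sqrt(244) = 2*sqrt(61)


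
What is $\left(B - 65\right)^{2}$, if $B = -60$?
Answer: $15625$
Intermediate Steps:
$\left(B - 65\right)^{2} = \left(-60 - 65\right)^{2} = \left(-125\right)^{2} = 15625$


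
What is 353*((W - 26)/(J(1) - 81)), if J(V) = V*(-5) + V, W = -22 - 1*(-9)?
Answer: 13767/85 ≈ 161.96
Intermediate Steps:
W = -13 (W = -22 + 9 = -13)
J(V) = -4*V (J(V) = -5*V + V = -4*V)
353*((W - 26)/(J(1) - 81)) = 353*((-13 - 26)/(-4*1 - 81)) = 353*(-39/(-4 - 81)) = 353*(-39/(-85)) = 353*(-39*(-1/85)) = 353*(39/85) = 13767/85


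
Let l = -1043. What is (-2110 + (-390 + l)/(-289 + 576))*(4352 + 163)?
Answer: -391516935/41 ≈ -9.5492e+6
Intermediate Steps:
(-2110 + (-390 + l)/(-289 + 576))*(4352 + 163) = (-2110 + (-390 - 1043)/(-289 + 576))*(4352 + 163) = (-2110 - 1433/287)*4515 = -607003/287*4515 = -391516935/41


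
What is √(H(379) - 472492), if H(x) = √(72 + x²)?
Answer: √(-472492 + √143713) ≈ 687.1*I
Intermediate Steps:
√(H(379) - 472492) = √(√(72 + 379²) - 472492) = √(√(72 + 143641) - 472492) = √(√143713 - 472492) = √(-472492 + √143713)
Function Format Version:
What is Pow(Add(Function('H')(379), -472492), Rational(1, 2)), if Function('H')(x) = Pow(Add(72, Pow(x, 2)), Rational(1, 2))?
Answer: Pow(Add(-472492, Pow(143713, Rational(1, 2))), Rational(1, 2)) ≈ Mul(687.10, I)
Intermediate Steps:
Pow(Add(Function('H')(379), -472492), Rational(1, 2)) = Pow(Add(Pow(Add(72, Pow(379, 2)), Rational(1, 2)), -472492), Rational(1, 2)) = Pow(Add(Pow(Add(72, 143641), Rational(1, 2)), -472492), Rational(1, 2)) = Pow(Add(Pow(143713, Rational(1, 2)), -472492), Rational(1, 2)) = Pow(Add(-472492, Pow(143713, Rational(1, 2))), Rational(1, 2))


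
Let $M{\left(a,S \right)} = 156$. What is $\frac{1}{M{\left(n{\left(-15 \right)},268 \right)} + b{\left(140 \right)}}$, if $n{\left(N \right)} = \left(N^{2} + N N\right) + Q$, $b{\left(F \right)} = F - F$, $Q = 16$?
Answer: $\frac{1}{156} \approx 0.0064103$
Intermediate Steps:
$b{\left(F \right)} = 0$
$n{\left(N \right)} = 16 + 2 N^{2}$ ($n{\left(N \right)} = \left(N^{2} + N N\right) + 16 = \left(N^{2} + N^{2}\right) + 16 = 2 N^{2} + 16 = 16 + 2 N^{2}$)
$\frac{1}{M{\left(n{\left(-15 \right)},268 \right)} + b{\left(140 \right)}} = \frac{1}{156 + 0} = \frac{1}{156}$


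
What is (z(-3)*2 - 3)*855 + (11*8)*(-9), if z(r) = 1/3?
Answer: -2787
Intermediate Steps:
z(r) = ⅓
(z(-3)*2 - 3)*855 + (11*8)*(-9) = ((⅓)*2 - 3)*855 + (11*8)*(-9) = (⅔ - 3)*855 + 88*(-9) = -7/3*855 - 792 = -1995 - 792 = -2787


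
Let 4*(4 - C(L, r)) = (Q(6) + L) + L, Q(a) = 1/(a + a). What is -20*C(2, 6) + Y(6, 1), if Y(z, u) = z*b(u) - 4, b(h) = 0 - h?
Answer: -835/12 ≈ -69.583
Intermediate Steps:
Q(a) = 1/(2*a)
b(h) = -h
C(L, r) = 191/48 - L/2 (C(L, r) = 4 - (((½)/6 + L) + L)/4 = 4 - (((½)*(⅙) + L) + L)/4 = 4 - ((1/12 + L) + L)/4 = 4 - (1/12 + 2*L)/4 = 4 + (-1/48 - L/2) = 191/48 - L/2)
Y(z, u) = -4 - u*z (Y(z, u) = z*(-u) - 4 = -u*z - 4 = -4 - u*z)
-20*C(2, 6) + Y(6, 1) = -20*(191/48 - ½*2) + (-4 - 1*1*6) = -20*(191/48 - 1) + (-4 - 6) = -20*143/48 - 10 = -715/12 - 10 = -835/12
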